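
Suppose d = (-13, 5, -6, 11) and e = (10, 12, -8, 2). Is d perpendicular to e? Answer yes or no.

yes

d · e = (-13)·10 + 5·12 + (-6)·(-8) + 11·2 = -130 + 60 + 48 + 22 = 0
Zero, so the vectors are orthogonal.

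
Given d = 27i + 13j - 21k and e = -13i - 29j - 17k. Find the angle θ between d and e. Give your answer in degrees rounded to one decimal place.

d · e = 27·(-13) + 13·(-29) + (-21)·(-17) = -351 - 377 + 357 = -371
|d|² = 729 + 169 + 441 = 1339,  |d| = √1339 ≈ 36.592349
|e|² = 169 + 841 + 289 = 1299,  |e| = √1299 ≈ 36.041643
cos θ = -371 / (36.592349 · 36.041643) ≈ -0.28131
θ = arccos(-0.28131) ≈ 106.3°

106.3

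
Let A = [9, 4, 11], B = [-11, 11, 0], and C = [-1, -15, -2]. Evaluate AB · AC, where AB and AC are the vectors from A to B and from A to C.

210

AB = B − A = (-20, 7, -11)
AC = C − A = (-10, -19, -13)
AB · AC = (-20)·(-10) + 7·(-19) + (-11)·(-13) = 200 - 133 + 143 = 210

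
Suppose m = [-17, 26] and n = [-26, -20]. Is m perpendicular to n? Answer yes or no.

no

m · n = (-17)·(-26) + 26·(-20) = 442 - 520 = -78
Nonzero, so the vectors are not orthogonal.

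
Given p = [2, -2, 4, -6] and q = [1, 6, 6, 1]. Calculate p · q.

p · q = 2·1 + (-2)·6 + 4·6 + (-6)·1 = 2 - 12 + 24 - 6 = 8

8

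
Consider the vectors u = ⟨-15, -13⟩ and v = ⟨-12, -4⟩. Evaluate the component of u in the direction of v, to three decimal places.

18.341

u · v = (-15)·(-12) + (-13)·(-4) = 180 + 52 = 232
|v| = √(144 + 16) = √160 ≈ 12.6491
comp_v u = 232 / √160 ≈ 18.341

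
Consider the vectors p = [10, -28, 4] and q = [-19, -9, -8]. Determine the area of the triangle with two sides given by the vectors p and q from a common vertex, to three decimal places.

i: (-28)·(-8) - 4·(-9) = 224 - (-36) = 260
j: 4·(-19) - 10·(-8) = -76 - (-80) = 4
k: 10·(-9) - (-28)·(-19) = -90 - 532 = -622
p × q = (260, 4, -622)
|p × q| = √(260² + 4² + (-622)²) = √454500 ≈ 674.1662
area = ½ · 674.1662 ≈ 337.083

337.083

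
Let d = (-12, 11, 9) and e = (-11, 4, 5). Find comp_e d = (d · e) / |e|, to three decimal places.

d · e = (-12)·(-11) + 11·4 + 9·5 = 132 + 44 + 45 = 221
|e| = √(121 + 16 + 25) = √162 ≈ 12.7279
comp_e d = 221 / √162 ≈ 17.363

17.363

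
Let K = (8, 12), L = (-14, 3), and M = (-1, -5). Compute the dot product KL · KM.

KL = L − K = (-22, -9)
KM = M − K = (-9, -17)
KL · KM = (-22)·(-9) + (-9)·(-17) = 198 + 153 = 351

351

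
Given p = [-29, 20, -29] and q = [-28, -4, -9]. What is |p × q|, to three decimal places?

i: 20·(-9) - (-29)·(-4) = -180 - 116 = -296
j: (-29)·(-28) - (-29)·(-9) = 812 - 261 = 551
k: (-29)·(-4) - 20·(-28) = 116 - (-560) = 676
p × q = (-296, 551, 676)
|p × q| = √((-296)² + 551² + 676²) = √848193 ≈ 920.9739

920.974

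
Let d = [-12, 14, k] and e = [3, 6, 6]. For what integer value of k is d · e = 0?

-8

d · e = (-12)·3 + 14·6 + k·6 = 48 + 6k
Set equal to 0: 6k = -48, so k = -8.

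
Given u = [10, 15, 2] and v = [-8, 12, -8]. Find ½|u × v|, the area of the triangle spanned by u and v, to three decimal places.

i: 15·(-8) - 2·12 = -120 - 24 = -144
j: 2·(-8) - 10·(-8) = -16 - (-80) = 64
k: 10·12 - 15·(-8) = 120 - (-120) = 240
u × v = (-144, 64, 240)
|u × v| = √((-144)² + 64² + 240²) = √82432 ≈ 287.1097
area = ½ · 287.1097 ≈ 143.555

143.555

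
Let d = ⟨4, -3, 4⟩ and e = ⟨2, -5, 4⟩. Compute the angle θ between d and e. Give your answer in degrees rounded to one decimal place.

d · e = 4·2 + (-3)·(-5) + 4·4 = 8 + 15 + 16 = 39
|d|² = 16 + 9 + 16 = 41,  |d| = √41 ≈ 6.403124
|e|² = 4 + 25 + 16 = 45,  |e| = √45 ≈ 6.708204
cos θ = 39 / (6.403124 · 6.708204) ≈ 0.90796
θ = arccos(0.90796) ≈ 24.8°

24.8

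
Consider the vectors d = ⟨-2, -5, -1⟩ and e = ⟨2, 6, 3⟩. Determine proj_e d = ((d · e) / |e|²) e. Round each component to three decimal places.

d · e = (-2)·2 + (-5)·6 + (-1)·3 = -4 - 30 - 3 = -37
|e|² = 4 + 36 + 9 = 49
proj_e d = (-37/49) · (2, 6, 3) ≈ (-1.510, -4.531, -2.265)

(-1.510, -4.531, -2.265)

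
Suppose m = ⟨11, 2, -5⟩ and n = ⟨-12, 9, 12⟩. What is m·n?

m · n = 11·(-12) + 2·9 + (-5)·12 = -132 + 18 - 60 = -174

-174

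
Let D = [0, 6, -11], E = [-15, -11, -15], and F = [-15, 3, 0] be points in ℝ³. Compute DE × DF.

DE = (-15, -17, -4)
DF = (-15, -3, 11)
i: (-17)·11 - (-4)·(-3) = -187 - 12 = -199
j: (-4)·(-15) - (-15)·11 = 60 - (-165) = 225
k: (-15)·(-3) - (-17)·(-15) = 45 - 255 = -210
DE × DF = (-199, 225, -210)

(-199, 225, -210)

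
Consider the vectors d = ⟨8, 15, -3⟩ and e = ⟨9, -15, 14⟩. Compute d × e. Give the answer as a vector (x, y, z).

(165, -139, -255)

i: 15·14 - (-3)·(-15) = 210 - 45 = 165
j: (-3)·9 - 8·14 = -27 - 112 = -139
k: 8·(-15) - 15·9 = -120 - 135 = -255
d × e = (165, -139, -255)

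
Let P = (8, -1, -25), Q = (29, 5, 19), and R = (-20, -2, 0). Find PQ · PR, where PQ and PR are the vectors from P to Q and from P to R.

PQ = Q − P = (21, 6, 44)
PR = R − P = (-28, -1, 25)
PQ · PR = 21·(-28) + 6·(-1) + 44·25 = -588 - 6 + 1100 = 506

506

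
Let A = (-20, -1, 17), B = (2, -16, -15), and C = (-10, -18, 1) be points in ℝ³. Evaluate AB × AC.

(-304, 32, -224)

AB = (22, -15, -32)
AC = (10, -17, -16)
i: (-15)·(-16) - (-32)·(-17) = 240 - 544 = -304
j: (-32)·10 - 22·(-16) = -320 - (-352) = 32
k: 22·(-17) - (-15)·10 = -374 - (-150) = -224
AB × AC = (-304, 32, -224)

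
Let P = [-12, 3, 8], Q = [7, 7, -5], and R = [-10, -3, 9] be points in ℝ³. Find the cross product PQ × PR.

(-74, -45, -122)

PQ = (19, 4, -13)
PR = (2, -6, 1)
i: 4·1 - (-13)·(-6) = 4 - 78 = -74
j: (-13)·2 - 19·1 = -26 - 19 = -45
k: 19·(-6) - 4·2 = -114 - 8 = -122
PQ × PR = (-74, -45, -122)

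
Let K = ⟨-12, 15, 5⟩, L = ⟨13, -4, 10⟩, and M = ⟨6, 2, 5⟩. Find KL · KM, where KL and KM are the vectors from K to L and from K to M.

697

KL = L − K = (25, -19, 5)
KM = M − K = (18, -13, 0)
KL · KM = 25·18 + (-19)·(-13) + 5·0 = 450 + 247 + 0 = 697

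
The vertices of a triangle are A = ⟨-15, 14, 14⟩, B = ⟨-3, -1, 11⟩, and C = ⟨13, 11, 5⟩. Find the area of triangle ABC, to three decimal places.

202.428

AB = (12, -15, -3),  AC = (28, -3, -9)
i: (-15)·(-9) - (-3)·(-3) = 135 - 9 = 126
j: (-3)·28 - 12·(-9) = -84 - (-108) = 24
k: 12·(-3) - (-15)·28 = -36 - (-420) = 384
AB × AC = (126, 24, 384)
|AB × AC| = √163908 ≈ 404.8555
area = ½ · 404.8555 ≈ 202.428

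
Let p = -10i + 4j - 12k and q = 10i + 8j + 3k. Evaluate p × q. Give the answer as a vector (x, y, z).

(108, -90, -120)

i: 4·3 - (-12)·8 = 12 - (-96) = 108
j: (-12)·10 - (-10)·3 = -120 - (-30) = -90
k: (-10)·8 - 4·10 = -80 - 40 = -120
p × q = (108, -90, -120)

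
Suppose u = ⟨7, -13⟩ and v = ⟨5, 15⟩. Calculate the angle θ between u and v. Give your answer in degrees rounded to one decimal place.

u · v = 7·5 + (-13)·15 = 35 - 195 = -160
|u|² = 49 + 169 = 218,  |u| = √218 ≈ 14.764823
|v|² = 25 + 225 = 250,  |v| = √250 ≈ 15.811388
cos θ = -160 / (14.764823 · 15.811388) ≈ -0.68536
θ = arccos(-0.68536) ≈ 133.3°

133.3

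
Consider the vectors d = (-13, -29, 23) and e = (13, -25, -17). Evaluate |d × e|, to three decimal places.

i: (-29)·(-17) - 23·(-25) = 493 - (-575) = 1068
j: 23·13 - (-13)·(-17) = 299 - 221 = 78
k: (-13)·(-25) - (-29)·13 = 325 - (-377) = 702
d × e = (1068, 78, 702)
|d × e| = √(1068² + 78² + 702²) = √1639512 ≈ 1280.4343

1280.434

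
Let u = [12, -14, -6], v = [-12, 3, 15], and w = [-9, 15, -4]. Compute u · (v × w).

636

v × w:
i: 3·(-4) - 15·15 = -12 - 225 = -237
j: 15·(-9) - (-12)·(-4) = -135 - 48 = -183
k: (-12)·15 - 3·(-9) = -180 - (-27) = -153
v × w = (-237, -183, -153)
u · (v × w) = 12·(-237) + (-14)·(-183) + (-6)·(-153) = -2844 + 2562 + 918 = 636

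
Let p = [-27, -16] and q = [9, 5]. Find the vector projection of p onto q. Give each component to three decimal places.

p · q = (-27)·9 + (-16)·5 = -243 - 80 = -323
|q|² = 81 + 25 = 106
proj_q p = (-323/106) · (9, 5) ≈ (-27.425, -15.236)

(-27.425, -15.236)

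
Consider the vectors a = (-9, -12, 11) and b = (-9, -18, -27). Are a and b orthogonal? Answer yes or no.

yes

a · b = (-9)·(-9) + (-12)·(-18) + 11·(-27) = 81 + 216 - 297 = 0
Zero, so the vectors are orthogonal.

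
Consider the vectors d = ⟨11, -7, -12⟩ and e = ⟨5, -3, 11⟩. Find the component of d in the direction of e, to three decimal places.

d · e = 11·5 + (-7)·(-3) + (-12)·11 = 55 + 21 - 132 = -56
|e| = √(25 + 9 + 121) = √155 ≈ 12.4499
comp_e d = -56 / √155 ≈ -4.498

-4.498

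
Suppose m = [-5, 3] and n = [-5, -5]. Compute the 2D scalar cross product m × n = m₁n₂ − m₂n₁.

40

(-5)·(-5) - 3·(-5) = 25 - (-15) = 40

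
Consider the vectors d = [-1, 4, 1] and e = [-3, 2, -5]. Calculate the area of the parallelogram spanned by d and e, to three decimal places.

25.456

i: 4·(-5) - 1·2 = -20 - 2 = -22
j: 1·(-3) - (-1)·(-5) = -3 - 5 = -8
k: (-1)·2 - 4·(-3) = -2 - (-12) = 10
d × e = (-22, -8, 10)
|d × e| = √((-22)² + (-8)² + 10²) = √648 ≈ 25.4558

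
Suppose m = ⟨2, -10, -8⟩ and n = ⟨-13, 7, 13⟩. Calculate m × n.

(-74, 78, -116)

i: (-10)·13 - (-8)·7 = -130 - (-56) = -74
j: (-8)·(-13) - 2·13 = 104 - 26 = 78
k: 2·7 - (-10)·(-13) = 14 - 130 = -116
m × n = (-74, 78, -116)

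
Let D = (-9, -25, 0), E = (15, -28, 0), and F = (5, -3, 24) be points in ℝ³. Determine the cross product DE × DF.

DE = (24, -3, 0)
DF = (14, 22, 24)
i: (-3)·24 - 0·22 = -72 - 0 = -72
j: 0·14 - 24·24 = 0 - 576 = -576
k: 24·22 - (-3)·14 = 528 - (-42) = 570
DE × DF = (-72, -576, 570)

(-72, -576, 570)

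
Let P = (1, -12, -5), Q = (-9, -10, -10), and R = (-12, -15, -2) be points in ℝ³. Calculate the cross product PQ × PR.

(-9, 95, 56)

PQ = (-10, 2, -5)
PR = (-13, -3, 3)
i: 2·3 - (-5)·(-3) = 6 - 15 = -9
j: (-5)·(-13) - (-10)·3 = 65 - (-30) = 95
k: (-10)·(-3) - 2·(-13) = 30 - (-26) = 56
PQ × PR = (-9, 95, 56)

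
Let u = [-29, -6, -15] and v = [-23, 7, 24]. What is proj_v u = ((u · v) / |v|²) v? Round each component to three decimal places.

(-5.282, 1.607, 5.511)

u · v = (-29)·(-23) + (-6)·7 + (-15)·24 = 667 - 42 - 360 = 265
|v|² = 529 + 49 + 576 = 1154
proj_v u = (265/1154) · (-23, 7, 24) ≈ (-5.282, 1.607, 5.511)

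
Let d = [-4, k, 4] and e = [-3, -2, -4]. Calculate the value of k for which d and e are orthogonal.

d · e = (-4)·(-3) + k·(-2) + 4·(-4) = -4 - 2k
Set equal to 0: -2k = 4, so k = -2.

-2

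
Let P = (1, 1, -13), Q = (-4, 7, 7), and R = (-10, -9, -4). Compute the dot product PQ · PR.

175

PQ = Q − P = (-5, 6, 20)
PR = R − P = (-11, -10, 9)
PQ · PR = (-5)·(-11) + 6·(-10) + 20·9 = 55 - 60 + 180 = 175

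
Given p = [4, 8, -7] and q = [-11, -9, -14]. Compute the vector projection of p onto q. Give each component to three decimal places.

(0.497, 0.407, 0.633)

p · q = 4·(-11) + 8·(-9) + (-7)·(-14) = -44 - 72 + 98 = -18
|q|² = 121 + 81 + 196 = 398
proj_q p = (-18/398) · (-11, -9, -14) ≈ (0.497, 0.407, 0.633)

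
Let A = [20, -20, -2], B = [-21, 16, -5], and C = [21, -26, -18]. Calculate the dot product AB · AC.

AB = B − A = (-41, 36, -3)
AC = C − A = (1, -6, -16)
AB · AC = (-41)·1 + 36·(-6) + (-3)·(-16) = -41 - 216 + 48 = -209

-209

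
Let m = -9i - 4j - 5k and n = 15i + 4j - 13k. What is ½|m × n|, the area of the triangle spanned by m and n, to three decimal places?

i: (-4)·(-13) - (-5)·4 = 52 - (-20) = 72
j: (-5)·15 - (-9)·(-13) = -75 - 117 = -192
k: (-9)·4 - (-4)·15 = -36 - (-60) = 24
m × n = (72, -192, 24)
|m × n| = √(72² + (-192)² + 24²) = √42624 ≈ 206.4558
area = ½ · 206.4558 ≈ 103.228

103.228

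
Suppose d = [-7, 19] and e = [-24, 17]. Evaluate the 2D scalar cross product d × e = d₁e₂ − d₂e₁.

(-7)·17 - 19·(-24) = -119 - (-456) = 337

337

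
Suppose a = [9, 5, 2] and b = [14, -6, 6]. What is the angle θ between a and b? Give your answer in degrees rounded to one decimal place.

51.0

a · b = 9·14 + 5·(-6) + 2·6 = 126 - 30 + 12 = 108
|a|² = 81 + 25 + 4 = 110,  |a| = √110 ≈ 10.488088
|b|² = 196 + 36 + 36 = 268,  |b| = √268 ≈ 16.370706
cos θ = 108 / (10.488088 · 16.370706) ≈ 0.62901
θ = arccos(0.62901) ≈ 51.0°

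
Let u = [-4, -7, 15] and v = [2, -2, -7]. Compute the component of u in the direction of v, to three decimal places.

-13.113

u · v = (-4)·2 + (-7)·(-2) + 15·(-7) = -8 + 14 - 105 = -99
|v| = √(4 + 4 + 49) = √57 ≈ 7.5498
comp_v u = -99 / √57 ≈ -13.113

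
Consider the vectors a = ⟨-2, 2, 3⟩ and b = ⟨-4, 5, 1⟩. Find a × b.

i: 2·1 - 3·5 = 2 - 15 = -13
j: 3·(-4) - (-2)·1 = -12 - (-2) = -10
k: (-2)·5 - 2·(-4) = -10 - (-8) = -2
a × b = (-13, -10, -2)

(-13, -10, -2)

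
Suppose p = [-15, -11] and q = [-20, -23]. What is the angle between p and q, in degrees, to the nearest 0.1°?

p · q = (-15)·(-20) + (-11)·(-23) = 300 + 253 = 553
|p|² = 225 + 121 = 346,  |p| = √346 ≈ 18.601075
|q|² = 400 + 529 = 929,  |q| = √929 ≈ 30.479501
cos θ = 553 / (18.601075 · 30.479501) ≈ 0.97539
θ = arccos(0.97539) ≈ 12.7°

12.7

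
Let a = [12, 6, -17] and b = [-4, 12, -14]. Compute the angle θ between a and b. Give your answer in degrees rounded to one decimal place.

a · b = 12·(-4) + 6·12 + (-17)·(-14) = -48 + 72 + 238 = 262
|a|² = 144 + 36 + 289 = 469,  |a| = √469 ≈ 21.656408
|b|² = 16 + 144 + 196 = 356,  |b| = √356 ≈ 18.867962
cos θ = 262 / (21.656408 · 18.867962) ≈ 0.64119
θ = arccos(0.64119) ≈ 50.1°

50.1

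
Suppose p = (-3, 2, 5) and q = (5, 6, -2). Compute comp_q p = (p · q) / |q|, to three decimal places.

-1.612

p · q = (-3)·5 + 2·6 + 5·(-2) = -15 + 12 - 10 = -13
|q| = √(25 + 36 + 4) = √65 ≈ 8.0623
comp_q p = -13 / √65 ≈ -1.612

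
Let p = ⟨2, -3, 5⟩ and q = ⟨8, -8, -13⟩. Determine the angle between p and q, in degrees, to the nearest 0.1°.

p · q = 2·8 + (-3)·(-8) + 5·(-13) = 16 + 24 - 65 = -25
|p|² = 4 + 9 + 25 = 38,  |p| = √38 ≈ 6.164414
|q|² = 64 + 64 + 169 = 297,  |q| = √297 ≈ 17.233688
cos θ = -25 / (6.164414 · 17.233688) ≈ -0.23533
θ = arccos(-0.23533) ≈ 103.6°

103.6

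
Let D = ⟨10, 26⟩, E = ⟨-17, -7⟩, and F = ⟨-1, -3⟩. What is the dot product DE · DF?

DE = E − D = (-27, -33)
DF = F − D = (-11, -29)
DE · DF = (-27)·(-11) + (-33)·(-29) = 297 + 957 = 1254

1254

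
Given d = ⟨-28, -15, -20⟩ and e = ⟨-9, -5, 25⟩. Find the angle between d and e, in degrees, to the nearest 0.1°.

99.8

d · e = (-28)·(-9) + (-15)·(-5) + (-20)·25 = 252 + 75 - 500 = -173
|d|² = 784 + 225 + 400 = 1409,  |d| = √1409 ≈ 37.536649
|e|² = 81 + 25 + 625 = 731,  |e| = √731 ≈ 27.037012
cos θ = -173 / (37.536649 · 27.037012) ≈ -0.17046
θ = arccos(-0.17046) ≈ 99.8°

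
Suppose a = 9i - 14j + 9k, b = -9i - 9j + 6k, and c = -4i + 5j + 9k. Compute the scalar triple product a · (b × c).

-2526

b × c:
i: (-9)·9 - 6·5 = -81 - 30 = -111
j: 6·(-4) - (-9)·9 = -24 - (-81) = 57
k: (-9)·5 - (-9)·(-4) = -45 - 36 = -81
b × c = (-111, 57, -81)
a · (b × c) = 9·(-111) + (-14)·57 + 9·(-81) = -999 - 798 - 729 = -2526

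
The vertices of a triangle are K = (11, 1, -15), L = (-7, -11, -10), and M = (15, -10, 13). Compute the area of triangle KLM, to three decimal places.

KL = (-18, -12, 5),  KM = (4, -11, 28)
i: (-12)·28 - 5·(-11) = -336 - (-55) = -281
j: 5·4 - (-18)·28 = 20 - (-504) = 524
k: (-18)·(-11) - (-12)·4 = 198 - (-48) = 246
KL × KM = (-281, 524, 246)
|KL × KM| = √414053 ≈ 643.4695
area = ½ · 643.4695 ≈ 321.735

321.735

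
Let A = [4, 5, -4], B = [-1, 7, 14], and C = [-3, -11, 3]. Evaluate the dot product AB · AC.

129

AB = B − A = (-5, 2, 18)
AC = C − A = (-7, -16, 7)
AB · AC = (-5)·(-7) + 2·(-16) + 18·7 = 35 - 32 + 126 = 129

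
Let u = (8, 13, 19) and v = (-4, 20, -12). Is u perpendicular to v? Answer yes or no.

yes

u · v = 8·(-4) + 13·20 + 19·(-12) = -32 + 260 - 228 = 0
Zero, so the vectors are orthogonal.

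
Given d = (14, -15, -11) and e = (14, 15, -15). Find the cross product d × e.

i: (-15)·(-15) - (-11)·15 = 225 - (-165) = 390
j: (-11)·14 - 14·(-15) = -154 - (-210) = 56
k: 14·15 - (-15)·14 = 210 - (-210) = 420
d × e = (390, 56, 420)

(390, 56, 420)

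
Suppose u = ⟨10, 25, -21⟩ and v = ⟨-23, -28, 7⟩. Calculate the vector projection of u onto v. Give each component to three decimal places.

(18.187, 22.141, -5.535)

u · v = 10·(-23) + 25·(-28) + (-21)·7 = -230 - 700 - 147 = -1077
|v|² = 529 + 784 + 49 = 1362
proj_v u = (-1077/1362) · (-23, -28, 7) ≈ (18.187, 22.141, -5.535)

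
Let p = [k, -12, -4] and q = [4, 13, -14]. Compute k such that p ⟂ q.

25

p · q = k·4 + (-12)·13 + (-4)·(-14) = -100 + 4k
Set equal to 0: 4k = 100, so k = 25.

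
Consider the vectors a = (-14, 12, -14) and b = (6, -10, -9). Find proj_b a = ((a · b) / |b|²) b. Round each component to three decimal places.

a · b = (-14)·6 + 12·(-10) + (-14)·(-9) = -84 - 120 + 126 = -78
|b|² = 36 + 100 + 81 = 217
proj_b a = (-78/217) · (6, -10, -9) ≈ (-2.157, 3.594, 3.235)

(-2.157, 3.594, 3.235)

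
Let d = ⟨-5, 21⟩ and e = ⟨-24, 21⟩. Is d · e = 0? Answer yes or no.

no

d · e = (-5)·(-24) + 21·21 = 120 + 441 = 561
Nonzero, so the vectors are not orthogonal.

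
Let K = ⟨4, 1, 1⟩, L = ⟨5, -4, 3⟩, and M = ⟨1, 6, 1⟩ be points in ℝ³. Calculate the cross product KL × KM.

(-10, -6, -10)

KL = (1, -5, 2)
KM = (-3, 5, 0)
i: (-5)·0 - 2·5 = 0 - 10 = -10
j: 2·(-3) - 1·0 = -6 - 0 = -6
k: 1·5 - (-5)·(-3) = 5 - 15 = -10
KL × KM = (-10, -6, -10)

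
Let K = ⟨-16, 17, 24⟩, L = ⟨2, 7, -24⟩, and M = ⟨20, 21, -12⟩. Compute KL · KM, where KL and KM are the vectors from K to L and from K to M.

2336

KL = L − K = (18, -10, -48)
KM = M − K = (36, 4, -36)
KL · KM = 18·36 + (-10)·4 + (-48)·(-36) = 648 - 40 + 1728 = 2336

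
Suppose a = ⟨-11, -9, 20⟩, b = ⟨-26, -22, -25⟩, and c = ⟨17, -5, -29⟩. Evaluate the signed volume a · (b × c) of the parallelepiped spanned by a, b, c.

b × c:
i: (-22)·(-29) - (-25)·(-5) = 638 - 125 = 513
j: (-25)·17 - (-26)·(-29) = -425 - 754 = -1179
k: (-26)·(-5) - (-22)·17 = 130 - (-374) = 504
b × c = (513, -1179, 504)
a · (b × c) = (-11)·513 + (-9)·(-1179) + 20·504 = -5643 + 10611 + 10080 = 15048

15048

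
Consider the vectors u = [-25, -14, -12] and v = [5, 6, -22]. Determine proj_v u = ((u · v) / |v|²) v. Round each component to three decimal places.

(0.505, 0.606, -2.220)

u · v = (-25)·5 + (-14)·6 + (-12)·(-22) = -125 - 84 + 264 = 55
|v|² = 25 + 36 + 484 = 545
proj_v u = (55/545) · (5, 6, -22) ≈ (0.505, 0.606, -2.220)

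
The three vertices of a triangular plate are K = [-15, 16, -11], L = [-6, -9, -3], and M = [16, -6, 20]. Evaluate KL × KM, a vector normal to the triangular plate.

(-599, -31, 577)

KL = (9, -25, 8)
KM = (31, -22, 31)
i: (-25)·31 - 8·(-22) = -775 - (-176) = -599
j: 8·31 - 9·31 = 248 - 279 = -31
k: 9·(-22) - (-25)·31 = -198 - (-775) = 577
KL × KM = (-599, -31, 577)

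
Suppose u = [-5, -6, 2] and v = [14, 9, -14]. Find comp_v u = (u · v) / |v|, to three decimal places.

-6.989

u · v = (-5)·14 + (-6)·9 + 2·(-14) = -70 - 54 - 28 = -152
|v| = √(196 + 81 + 196) = √473 ≈ 21.7486
comp_v u = -152 / √473 ≈ -6.989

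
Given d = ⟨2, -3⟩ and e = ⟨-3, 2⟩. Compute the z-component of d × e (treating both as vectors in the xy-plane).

2·2 - (-3)·(-3) = 4 - 9 = -5

-5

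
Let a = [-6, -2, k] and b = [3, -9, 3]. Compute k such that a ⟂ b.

0

a · b = (-6)·3 + (-2)·(-9) + k·3 = 0 + 3k
Set equal to 0: 3k = 0, so k = 0.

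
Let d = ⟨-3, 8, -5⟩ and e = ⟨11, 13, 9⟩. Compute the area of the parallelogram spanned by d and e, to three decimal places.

188.897

i: 8·9 - (-5)·13 = 72 - (-65) = 137
j: (-5)·11 - (-3)·9 = -55 - (-27) = -28
k: (-3)·13 - 8·11 = -39 - 88 = -127
d × e = (137, -28, -127)
|d × e| = √(137² + (-28)² + (-127)²) = √35682 ≈ 188.8968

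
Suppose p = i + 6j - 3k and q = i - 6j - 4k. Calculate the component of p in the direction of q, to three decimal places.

p · q = 1·1 + 6·(-6) + (-3)·(-4) = 1 - 36 + 12 = -23
|q| = √(1 + 36 + 16) = √53 ≈ 7.2801
comp_q p = -23 / √53 ≈ -3.159

-3.159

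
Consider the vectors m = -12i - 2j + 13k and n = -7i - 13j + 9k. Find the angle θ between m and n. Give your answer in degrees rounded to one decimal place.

42.5

m · n = (-12)·(-7) + (-2)·(-13) + 13·9 = 84 + 26 + 117 = 227
|m|² = 144 + 4 + 169 = 317,  |m| = √317 ≈ 17.804494
|n|² = 49 + 169 + 81 = 299,  |n| = √299 ≈ 17.291616
cos θ = 227 / (17.804494 · 17.291616) ≈ 0.73733
θ = arccos(0.73733) ≈ 42.5°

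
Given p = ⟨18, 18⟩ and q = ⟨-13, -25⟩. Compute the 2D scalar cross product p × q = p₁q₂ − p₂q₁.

-216

18·(-25) - 18·(-13) = -450 - (-234) = -216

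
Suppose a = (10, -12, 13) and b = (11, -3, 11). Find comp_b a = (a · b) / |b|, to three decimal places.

a · b = 10·11 + (-12)·(-3) + 13·11 = 110 + 36 + 143 = 289
|b| = √(121 + 9 + 121) = √251 ≈ 15.8430
comp_b a = 289 / √251 ≈ 18.242

18.242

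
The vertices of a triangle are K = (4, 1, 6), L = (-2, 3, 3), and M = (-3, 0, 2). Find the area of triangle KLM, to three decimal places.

KL = (-6, 2, -3),  KM = (-7, -1, -4)
i: 2·(-4) - (-3)·(-1) = -8 - 3 = -11
j: (-3)·(-7) - (-6)·(-4) = 21 - 24 = -3
k: (-6)·(-1) - 2·(-7) = 6 - (-14) = 20
KL × KM = (-11, -3, 20)
|KL × KM| = √530 ≈ 23.0217
area = ½ · 23.0217 ≈ 11.511

11.511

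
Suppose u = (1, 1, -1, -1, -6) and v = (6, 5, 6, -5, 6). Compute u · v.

-26

u · v = 1·6 + 1·5 + (-1)·6 + (-1)·(-5) + (-6)·6 = 6 + 5 - 6 + 5 - 36 = -26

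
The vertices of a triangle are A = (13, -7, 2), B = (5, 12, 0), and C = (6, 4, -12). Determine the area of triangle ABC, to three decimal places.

AB = (-8, 19, -2),  AC = (-7, 11, -14)
i: 19·(-14) - (-2)·11 = -266 - (-22) = -244
j: (-2)·(-7) - (-8)·(-14) = 14 - 112 = -98
k: (-8)·11 - 19·(-7) = -88 - (-133) = 45
AB × AC = (-244, -98, 45)
|AB × AC| = √71165 ≈ 266.7677
area = ½ · 266.7677 ≈ 133.384

133.384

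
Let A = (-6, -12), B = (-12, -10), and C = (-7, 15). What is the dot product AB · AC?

60

AB = B − A = (-6, 2)
AC = C − A = (-1, 27)
AB · AC = (-6)·(-1) + 2·27 = 6 + 54 = 60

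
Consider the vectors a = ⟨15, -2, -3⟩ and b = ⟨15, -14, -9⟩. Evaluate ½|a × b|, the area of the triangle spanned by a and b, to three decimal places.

i: (-2)·(-9) - (-3)·(-14) = 18 - 42 = -24
j: (-3)·15 - 15·(-9) = -45 - (-135) = 90
k: 15·(-14) - (-2)·15 = -210 - (-30) = -180
a × b = (-24, 90, -180)
|a × b| = √((-24)² + 90² + (-180)²) = √41076 ≈ 202.6721
area = ½ · 202.6721 ≈ 101.336

101.336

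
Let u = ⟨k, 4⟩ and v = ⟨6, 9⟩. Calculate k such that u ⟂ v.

-6

u · v = k·6 + 4·9 = 36 + 6k
Set equal to 0: 6k = -36, so k = -6.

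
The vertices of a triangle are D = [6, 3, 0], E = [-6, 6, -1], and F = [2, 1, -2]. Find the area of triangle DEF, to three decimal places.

20.976

DE = (-12, 3, -1),  DF = (-4, -2, -2)
i: 3·(-2) - (-1)·(-2) = -6 - 2 = -8
j: (-1)·(-4) - (-12)·(-2) = 4 - 24 = -20
k: (-12)·(-2) - 3·(-4) = 24 - (-12) = 36
DE × DF = (-8, -20, 36)
|DE × DF| = √1760 ≈ 41.9524
area = ½ · 41.9524 ≈ 20.976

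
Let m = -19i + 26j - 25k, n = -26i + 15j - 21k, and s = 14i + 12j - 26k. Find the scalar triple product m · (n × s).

-9548

n × s:
i: 15·(-26) - (-21)·12 = -390 - (-252) = -138
j: (-21)·14 - (-26)·(-26) = -294 - 676 = -970
k: (-26)·12 - 15·14 = -312 - 210 = -522
n × s = (-138, -970, -522)
m · (n × s) = (-19)·(-138) + 26·(-970) + (-25)·(-522) = 2622 - 25220 + 13050 = -9548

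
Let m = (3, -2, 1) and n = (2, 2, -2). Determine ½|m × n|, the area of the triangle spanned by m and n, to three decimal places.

i: (-2)·(-2) - 1·2 = 4 - 2 = 2
j: 1·2 - 3·(-2) = 2 - (-6) = 8
k: 3·2 - (-2)·2 = 6 - (-4) = 10
m × n = (2, 8, 10)
|m × n| = √(2² + 8² + 10²) = √168 ≈ 12.9615
area = ½ · 12.9615 ≈ 6.481

6.481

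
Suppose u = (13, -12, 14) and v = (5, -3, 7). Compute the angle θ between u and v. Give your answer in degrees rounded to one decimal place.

14.5

u · v = 13·5 + (-12)·(-3) + 14·7 = 65 + 36 + 98 = 199
|u|² = 169 + 144 + 196 = 509,  |u| = √509 ≈ 22.561028
|v|² = 25 + 9 + 49 = 83,  |v| = √83 ≈ 9.110434
cos θ = 199 / (22.561028 · 9.110434) ≈ 0.96818
θ = arccos(0.96818) ≈ 14.5°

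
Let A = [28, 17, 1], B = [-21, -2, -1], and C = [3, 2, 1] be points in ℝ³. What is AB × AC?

(-30, 50, 260)

AB = (-49, -19, -2)
AC = (-25, -15, 0)
i: (-19)·0 - (-2)·(-15) = 0 - 30 = -30
j: (-2)·(-25) - (-49)·0 = 50 - 0 = 50
k: (-49)·(-15) - (-19)·(-25) = 735 - 475 = 260
AB × AC = (-30, 50, 260)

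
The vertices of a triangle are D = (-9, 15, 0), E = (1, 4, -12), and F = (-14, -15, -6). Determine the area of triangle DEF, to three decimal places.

DE = (10, -11, -12),  DF = (-5, -30, -6)
i: (-11)·(-6) - (-12)·(-30) = 66 - 360 = -294
j: (-12)·(-5) - 10·(-6) = 60 - (-60) = 120
k: 10·(-30) - (-11)·(-5) = -300 - 55 = -355
DE × DF = (-294, 120, -355)
|DE × DF| = √226861 ≈ 476.2993
area = ½ · 476.2993 ≈ 238.150

238.150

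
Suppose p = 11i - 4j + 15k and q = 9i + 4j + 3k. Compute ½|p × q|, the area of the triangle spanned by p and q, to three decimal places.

i: (-4)·3 - 15·4 = -12 - 60 = -72
j: 15·9 - 11·3 = 135 - 33 = 102
k: 11·4 - (-4)·9 = 44 - (-36) = 80
p × q = (-72, 102, 80)
|p × q| = √((-72)² + 102² + 80²) = √21988 ≈ 148.2835
area = ½ · 148.2835 ≈ 74.142

74.142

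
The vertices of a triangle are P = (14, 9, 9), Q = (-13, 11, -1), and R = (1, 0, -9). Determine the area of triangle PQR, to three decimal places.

PQ = (-27, 2, -10),  PR = (-13, -9, -18)
i: 2·(-18) - (-10)·(-9) = -36 - 90 = -126
j: (-10)·(-13) - (-27)·(-18) = 130 - 486 = -356
k: (-27)·(-9) - 2·(-13) = 243 - (-26) = 269
PQ × PR = (-126, -356, 269)
|PQ × PR| = √214973 ≈ 463.6518
area = ½ · 463.6518 ≈ 231.826

231.826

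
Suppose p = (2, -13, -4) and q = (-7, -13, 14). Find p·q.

p · q = 2·(-7) + (-13)·(-13) + (-4)·14 = -14 + 169 - 56 = 99

99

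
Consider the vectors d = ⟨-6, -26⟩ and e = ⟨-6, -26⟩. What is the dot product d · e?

d · e = (-6)·(-6) + (-26)·(-26) = 36 + 676 = 712

712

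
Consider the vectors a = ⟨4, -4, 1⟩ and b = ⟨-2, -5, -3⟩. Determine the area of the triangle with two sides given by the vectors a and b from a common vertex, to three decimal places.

i: (-4)·(-3) - 1·(-5) = 12 - (-5) = 17
j: 1·(-2) - 4·(-3) = -2 - (-12) = 10
k: 4·(-5) - (-4)·(-2) = -20 - 8 = -28
a × b = (17, 10, -28)
|a × b| = √(17² + 10² + (-28)²) = √1173 ≈ 34.2491
area = ½ · 34.2491 ≈ 17.125

17.125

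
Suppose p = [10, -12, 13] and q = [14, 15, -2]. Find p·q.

p · q = 10·14 + (-12)·15 + 13·(-2) = 140 - 180 - 26 = -66

-66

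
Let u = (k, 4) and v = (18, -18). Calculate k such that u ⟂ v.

u · v = k·18 + 4·(-18) = -72 + 18k
Set equal to 0: 18k = 72, so k = 4.

4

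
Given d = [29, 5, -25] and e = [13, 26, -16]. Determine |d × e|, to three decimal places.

904.954

i: 5·(-16) - (-25)·26 = -80 - (-650) = 570
j: (-25)·13 - 29·(-16) = -325 - (-464) = 139
k: 29·26 - 5·13 = 754 - 65 = 689
d × e = (570, 139, 689)
|d × e| = √(570² + 139² + 689²) = √818942 ≈ 904.9541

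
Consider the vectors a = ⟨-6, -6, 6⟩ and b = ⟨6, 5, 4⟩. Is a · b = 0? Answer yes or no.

a · b = (-6)·6 + (-6)·5 + 6·4 = -36 - 30 + 24 = -42
Nonzero, so the vectors are not orthogonal.

no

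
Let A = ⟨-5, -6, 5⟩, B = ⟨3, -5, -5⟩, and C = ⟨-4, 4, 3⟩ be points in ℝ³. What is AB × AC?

AB = (8, 1, -10)
AC = (1, 10, -2)
i: 1·(-2) - (-10)·10 = -2 - (-100) = 98
j: (-10)·1 - 8·(-2) = -10 - (-16) = 6
k: 8·10 - 1·1 = 80 - 1 = 79
AB × AC = (98, 6, 79)

(98, 6, 79)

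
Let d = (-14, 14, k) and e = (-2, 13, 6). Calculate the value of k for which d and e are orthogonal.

d · e = (-14)·(-2) + 14·13 + k·6 = 210 + 6k
Set equal to 0: 6k = -210, so k = -35.

-35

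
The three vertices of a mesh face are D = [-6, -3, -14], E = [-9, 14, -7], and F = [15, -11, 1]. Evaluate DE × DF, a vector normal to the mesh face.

(311, 192, -333)

DE = (-3, 17, 7)
DF = (21, -8, 15)
i: 17·15 - 7·(-8) = 255 - (-56) = 311
j: 7·21 - (-3)·15 = 147 - (-45) = 192
k: (-3)·(-8) - 17·21 = 24 - 357 = -333
DE × DF = (311, 192, -333)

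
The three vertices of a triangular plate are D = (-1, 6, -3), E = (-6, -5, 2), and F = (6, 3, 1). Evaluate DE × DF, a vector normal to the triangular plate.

(-29, 55, 92)

DE = (-5, -11, 5)
DF = (7, -3, 4)
i: (-11)·4 - 5·(-3) = -44 - (-15) = -29
j: 5·7 - (-5)·4 = 35 - (-20) = 55
k: (-5)·(-3) - (-11)·7 = 15 - (-77) = 92
DE × DF = (-29, 55, 92)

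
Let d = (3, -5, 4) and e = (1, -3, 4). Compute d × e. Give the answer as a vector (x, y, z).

i: (-5)·4 - 4·(-3) = -20 - (-12) = -8
j: 4·1 - 3·4 = 4 - 12 = -8
k: 3·(-3) - (-5)·1 = -9 - (-5) = -4
d × e = (-8, -8, -4)

(-8, -8, -4)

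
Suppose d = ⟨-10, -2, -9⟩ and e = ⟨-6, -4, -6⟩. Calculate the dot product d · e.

122

d · e = (-10)·(-6) + (-2)·(-4) + (-9)·(-6) = 60 + 8 + 54 = 122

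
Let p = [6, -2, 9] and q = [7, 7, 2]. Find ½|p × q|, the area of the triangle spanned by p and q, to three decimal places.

i: (-2)·2 - 9·7 = -4 - 63 = -67
j: 9·7 - 6·2 = 63 - 12 = 51
k: 6·7 - (-2)·7 = 42 - (-14) = 56
p × q = (-67, 51, 56)
|p × q| = √((-67)² + 51² + 56²) = √10226 ≈ 101.1237
area = ½ · 101.1237 ≈ 50.562

50.562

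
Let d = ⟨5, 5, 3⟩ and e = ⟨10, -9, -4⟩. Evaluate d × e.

i: 5·(-4) - 3·(-9) = -20 - (-27) = 7
j: 3·10 - 5·(-4) = 30 - (-20) = 50
k: 5·(-9) - 5·10 = -45 - 50 = -95
d × e = (7, 50, -95)

(7, 50, -95)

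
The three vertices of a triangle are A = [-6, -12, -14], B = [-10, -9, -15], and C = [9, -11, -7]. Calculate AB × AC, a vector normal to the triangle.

(22, 13, -49)

AB = (-4, 3, -1)
AC = (15, 1, 7)
i: 3·7 - (-1)·1 = 21 - (-1) = 22
j: (-1)·15 - (-4)·7 = -15 - (-28) = 13
k: (-4)·1 - 3·15 = -4 - 45 = -49
AB × AC = (22, 13, -49)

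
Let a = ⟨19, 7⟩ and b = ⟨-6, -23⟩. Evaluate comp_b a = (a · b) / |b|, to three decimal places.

-11.569

a · b = 19·(-6) + 7·(-23) = -114 - 161 = -275
|b| = √(36 + 529) = √565 ≈ 23.7697
comp_b a = -275 / √565 ≈ -11.569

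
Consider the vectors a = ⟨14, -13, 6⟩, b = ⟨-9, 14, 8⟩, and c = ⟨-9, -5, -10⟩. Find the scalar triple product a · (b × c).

1732

b × c:
i: 14·(-10) - 8·(-5) = -140 - (-40) = -100
j: 8·(-9) - (-9)·(-10) = -72 - 90 = -162
k: (-9)·(-5) - 14·(-9) = 45 - (-126) = 171
b × c = (-100, -162, 171)
a · (b × c) = 14·(-100) + (-13)·(-162) + 6·171 = -1400 + 2106 + 1026 = 1732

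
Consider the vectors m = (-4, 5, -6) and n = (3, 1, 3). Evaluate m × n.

(21, -6, -19)

i: 5·3 - (-6)·1 = 15 - (-6) = 21
j: (-6)·3 - (-4)·3 = -18 - (-12) = -6
k: (-4)·1 - 5·3 = -4 - 15 = -19
m × n = (21, -6, -19)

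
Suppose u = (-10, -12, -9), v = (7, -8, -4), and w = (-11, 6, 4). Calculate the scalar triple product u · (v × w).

v × w:
i: (-8)·4 - (-4)·6 = -32 - (-24) = -8
j: (-4)·(-11) - 7·4 = 44 - 28 = 16
k: 7·6 - (-8)·(-11) = 42 - 88 = -46
v × w = (-8, 16, -46)
u · (v × w) = (-10)·(-8) + (-12)·16 + (-9)·(-46) = 80 - 192 + 414 = 302

302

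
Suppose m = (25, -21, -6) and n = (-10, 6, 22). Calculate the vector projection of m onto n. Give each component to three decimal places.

(8.194, -4.916, -18.026)

m · n = 25·(-10) + (-21)·6 + (-6)·22 = -250 - 126 - 132 = -508
|n|² = 100 + 36 + 484 = 620
proj_n m = (-508/620) · (-10, 6, 22) ≈ (8.194, -4.916, -18.026)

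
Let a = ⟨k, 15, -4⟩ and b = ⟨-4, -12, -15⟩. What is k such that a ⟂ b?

-30

a · b = k·(-4) + 15·(-12) + (-4)·(-15) = -120 - 4k
Set equal to 0: -4k = 120, so k = -30.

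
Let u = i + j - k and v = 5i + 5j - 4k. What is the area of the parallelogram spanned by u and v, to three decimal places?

1.414

i: 1·(-4) - (-1)·5 = -4 - (-5) = 1
j: (-1)·5 - 1·(-4) = -5 - (-4) = -1
k: 1·5 - 1·5 = 5 - 5 = 0
u × v = (1, -1, 0)
|u × v| = √(1² + (-1)² + 0²) = √2 ≈ 1.4142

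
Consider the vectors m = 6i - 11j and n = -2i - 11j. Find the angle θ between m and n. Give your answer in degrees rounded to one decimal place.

m · n = 6·(-2) + (-11)·(-11) = -12 + 121 = 109
|m|² = 36 + 121 = 157,  |m| = √157 ≈ 12.529964
|n|² = 4 + 121 = 125,  |n| = √125 ≈ 11.180340
cos θ = 109 / (12.529964 · 11.180340) ≈ 0.77808
θ = arccos(0.77808) ≈ 38.9°

38.9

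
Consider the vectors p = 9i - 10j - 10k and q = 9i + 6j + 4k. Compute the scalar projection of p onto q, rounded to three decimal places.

p · q = 9·9 + (-10)·6 + (-10)·4 = 81 - 60 - 40 = -19
|q| = √(81 + 36 + 16) = √133 ≈ 11.5326
comp_q p = -19 / √133 ≈ -1.648

-1.648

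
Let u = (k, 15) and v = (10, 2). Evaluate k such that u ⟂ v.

-3

u · v = k·10 + 15·2 = 30 + 10k
Set equal to 0: 10k = -30, so k = -3.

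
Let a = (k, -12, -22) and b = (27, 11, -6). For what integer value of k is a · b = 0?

0

a · b = k·27 + (-12)·11 + (-22)·(-6) = 0 + 27k
Set equal to 0: 27k = 0, so k = 0.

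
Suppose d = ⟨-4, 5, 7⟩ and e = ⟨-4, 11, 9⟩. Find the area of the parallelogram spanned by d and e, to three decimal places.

40.792

i: 5·9 - 7·11 = 45 - 77 = -32
j: 7·(-4) - (-4)·9 = -28 - (-36) = 8
k: (-4)·11 - 5·(-4) = -44 - (-20) = -24
d × e = (-32, 8, -24)
|d × e| = √((-32)² + 8² + (-24)²) = √1664 ≈ 40.7922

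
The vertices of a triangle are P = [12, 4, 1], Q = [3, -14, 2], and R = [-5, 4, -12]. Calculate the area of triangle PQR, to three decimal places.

203.929

PQ = (-9, -18, 1),  PR = (-17, 0, -13)
i: (-18)·(-13) - 1·0 = 234 - 0 = 234
j: 1·(-17) - (-9)·(-13) = -17 - 117 = -134
k: (-9)·0 - (-18)·(-17) = 0 - 306 = -306
PQ × PR = (234, -134, -306)
|PQ × PR| = √166348 ≈ 407.8578
area = ½ · 407.8578 ≈ 203.929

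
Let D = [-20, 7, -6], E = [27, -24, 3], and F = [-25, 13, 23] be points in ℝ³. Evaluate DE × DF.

(-953, -1408, 127)

DE = (47, -31, 9)
DF = (-5, 6, 29)
i: (-31)·29 - 9·6 = -899 - 54 = -953
j: 9·(-5) - 47·29 = -45 - 1363 = -1408
k: 47·6 - (-31)·(-5) = 282 - 155 = 127
DE × DF = (-953, -1408, 127)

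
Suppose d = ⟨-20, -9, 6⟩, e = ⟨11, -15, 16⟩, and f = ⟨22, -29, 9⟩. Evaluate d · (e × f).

e × f:
i: (-15)·9 - 16·(-29) = -135 - (-464) = 329
j: 16·22 - 11·9 = 352 - 99 = 253
k: 11·(-29) - (-15)·22 = -319 - (-330) = 11
e × f = (329, 253, 11)
d · (e × f) = (-20)·329 + (-9)·253 + 6·11 = -6580 - 2277 + 66 = -8791

-8791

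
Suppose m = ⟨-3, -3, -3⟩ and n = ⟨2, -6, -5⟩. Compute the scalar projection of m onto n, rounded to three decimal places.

m · n = (-3)·2 + (-3)·(-6) + (-3)·(-5) = -6 + 18 + 15 = 27
|n| = √(4 + 36 + 25) = √65 ≈ 8.0623
comp_n m = 27 / √65 ≈ 3.349

3.349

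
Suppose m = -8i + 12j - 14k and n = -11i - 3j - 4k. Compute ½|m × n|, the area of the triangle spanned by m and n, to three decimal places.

108.766

i: 12·(-4) - (-14)·(-3) = -48 - 42 = -90
j: (-14)·(-11) - (-8)·(-4) = 154 - 32 = 122
k: (-8)·(-3) - 12·(-11) = 24 - (-132) = 156
m × n = (-90, 122, 156)
|m × n| = √((-90)² + 122² + 156²) = √47320 ≈ 217.5316
area = ½ · 217.5316 ≈ 108.766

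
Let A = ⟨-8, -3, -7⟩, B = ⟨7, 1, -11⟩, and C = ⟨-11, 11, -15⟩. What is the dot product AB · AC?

AB = B − A = (15, 4, -4)
AC = C − A = (-3, 14, -8)
AB · AC = 15·(-3) + 4·14 + (-4)·(-8) = -45 + 56 + 32 = 43

43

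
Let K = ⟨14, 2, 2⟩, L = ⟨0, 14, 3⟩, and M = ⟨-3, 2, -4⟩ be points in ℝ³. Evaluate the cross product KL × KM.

(-72, -101, 204)

KL = (-14, 12, 1)
KM = (-17, 0, -6)
i: 12·(-6) - 1·0 = -72 - 0 = -72
j: 1·(-17) - (-14)·(-6) = -17 - 84 = -101
k: (-14)·0 - 12·(-17) = 0 - (-204) = 204
KL × KM = (-72, -101, 204)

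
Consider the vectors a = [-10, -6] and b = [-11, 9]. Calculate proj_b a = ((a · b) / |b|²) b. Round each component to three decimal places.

a · b = (-10)·(-11) + (-6)·9 = 110 - 54 = 56
|b|² = 121 + 81 = 202
proj_b a = (56/202) · (-11, 9) ≈ (-3.050, 2.495)

(-3.050, 2.495)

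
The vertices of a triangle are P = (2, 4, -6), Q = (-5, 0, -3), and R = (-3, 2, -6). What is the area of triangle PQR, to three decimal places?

PQ = (-7, -4, 3),  PR = (-5, -2, 0)
i: (-4)·0 - 3·(-2) = 0 - (-6) = 6
j: 3·(-5) - (-7)·0 = -15 - 0 = -15
k: (-7)·(-2) - (-4)·(-5) = 14 - 20 = -6
PQ × PR = (6, -15, -6)
|PQ × PR| = √297 ≈ 17.2337
area = ½ · 17.2337 ≈ 8.617

8.617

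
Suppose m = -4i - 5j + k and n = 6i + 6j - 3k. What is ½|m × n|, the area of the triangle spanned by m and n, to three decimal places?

6.185

i: (-5)·(-3) - 1·6 = 15 - 6 = 9
j: 1·6 - (-4)·(-3) = 6 - 12 = -6
k: (-4)·6 - (-5)·6 = -24 - (-30) = 6
m × n = (9, -6, 6)
|m × n| = √(9² + (-6)² + 6²) = √153 ≈ 12.3693
area = ½ · 12.3693 ≈ 6.185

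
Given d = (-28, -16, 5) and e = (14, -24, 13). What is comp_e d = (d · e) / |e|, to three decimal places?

1.858

d · e = (-28)·14 + (-16)·(-24) + 5·13 = -392 + 384 + 65 = 57
|e| = √(196 + 576 + 169) = √941 ≈ 30.6757
comp_e d = 57 / √941 ≈ 1.858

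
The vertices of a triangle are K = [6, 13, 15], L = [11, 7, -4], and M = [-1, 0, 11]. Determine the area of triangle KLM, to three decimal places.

145.419

KL = (5, -6, -19),  KM = (-7, -13, -4)
i: (-6)·(-4) - (-19)·(-13) = 24 - 247 = -223
j: (-19)·(-7) - 5·(-4) = 133 - (-20) = 153
k: 5·(-13) - (-6)·(-7) = -65 - 42 = -107
KL × KM = (-223, 153, -107)
|KL × KM| = √84587 ≈ 290.8384
area = ½ · 290.8384 ≈ 145.419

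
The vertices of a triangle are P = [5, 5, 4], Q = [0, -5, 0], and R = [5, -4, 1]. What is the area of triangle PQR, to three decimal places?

23.906

PQ = (-5, -10, -4),  PR = (0, -9, -3)
i: (-10)·(-3) - (-4)·(-9) = 30 - 36 = -6
j: (-4)·0 - (-5)·(-3) = 0 - 15 = -15
k: (-5)·(-9) - (-10)·0 = 45 - 0 = 45
PQ × PR = (-6, -15, 45)
|PQ × PR| = √2286 ≈ 47.8121
area = ½ · 47.8121 ≈ 23.906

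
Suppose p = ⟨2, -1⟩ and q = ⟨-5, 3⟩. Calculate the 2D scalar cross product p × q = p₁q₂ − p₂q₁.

1

2·3 - (-1)·(-5) = 6 - 5 = 1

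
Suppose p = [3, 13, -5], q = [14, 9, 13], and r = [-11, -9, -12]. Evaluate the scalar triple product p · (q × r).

q × r:
i: 9·(-12) - 13·(-9) = -108 - (-117) = 9
j: 13·(-11) - 14·(-12) = -143 - (-168) = 25
k: 14·(-9) - 9·(-11) = -126 - (-99) = -27
q × r = (9, 25, -27)
p · (q × r) = 3·9 + 13·25 + (-5)·(-27) = 27 + 325 + 135 = 487

487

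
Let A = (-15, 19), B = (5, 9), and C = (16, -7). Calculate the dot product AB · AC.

880

AB = B − A = (20, -10)
AC = C − A = (31, -26)
AB · AC = 20·31 + (-10)·(-26) = 620 + 260 = 880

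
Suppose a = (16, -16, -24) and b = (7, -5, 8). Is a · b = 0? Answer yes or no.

yes

a · b = 16·7 + (-16)·(-5) + (-24)·8 = 112 + 80 - 192 = 0
Zero, so the vectors are orthogonal.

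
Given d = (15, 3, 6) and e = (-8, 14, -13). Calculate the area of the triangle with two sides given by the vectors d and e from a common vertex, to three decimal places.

151.240

i: 3·(-13) - 6·14 = -39 - 84 = -123
j: 6·(-8) - 15·(-13) = -48 - (-195) = 147
k: 15·14 - 3·(-8) = 210 - (-24) = 234
d × e = (-123, 147, 234)
|d × e| = √((-123)² + 147² + 234²) = √91494 ≈ 302.4798
area = ½ · 302.4798 ≈ 151.240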